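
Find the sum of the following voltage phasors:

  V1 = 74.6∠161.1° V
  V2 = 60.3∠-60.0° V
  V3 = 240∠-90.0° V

Step 1 — Convert each phasor to rectangular form:
  V1 = 74.6·(cos(161.1°) + j·sin(161.1°)) = -70.58 + j24.16 V
  V2 = 60.3·(cos(-60.0°) + j·sin(-60.0°)) = 30.15 - j52.22 V
  V3 = 240·(cos(-90.0°) + j·sin(-90.0°)) = 0 - j240 V
Step 2 — Sum components: V_total = -40.43 - j268.1 V.
Step 3 — Convert to polar: |V_total| = 271.1 V, ∠V_total = -98.6°.

V_total = 271.1∠-98.6° V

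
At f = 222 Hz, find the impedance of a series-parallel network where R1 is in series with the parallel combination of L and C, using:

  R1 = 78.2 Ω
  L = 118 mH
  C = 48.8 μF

Step 1 — Angular frequency: ω = 2π·f = 2π·222 = 1395 rad/s.
Step 2 — Component impedances:
  R1: Z = R = 78.2 Ω
  L: Z = jωL = j·1395·0.118 = 0 + j164.6 Ω
  C: Z = 1/(jωC) = -j/(ω·C) = 0 - j14.69 Ω
Step 3 — Parallel branch: L || C = 1/(1/L + 1/C) = 0 - j16.13 Ω.
Step 4 — Series with R1: Z_total = R1 + (L || C) = 78.2 - j16.13 Ω = 79.85∠-11.7° Ω.

Z = 78.2 - j16.13 Ω = 79.85∠-11.7° Ω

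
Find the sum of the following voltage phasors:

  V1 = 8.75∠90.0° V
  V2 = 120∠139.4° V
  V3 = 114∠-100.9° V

Step 1 — Convert each phasor to rectangular form:
  V1 = 8.75·(cos(90.0°) + j·sin(90.0°)) = 0 + j8.75 V
  V2 = 120·(cos(139.4°) + j·sin(139.4°)) = -91.11 + j78.09 V
  V3 = 114·(cos(-100.9°) + j·sin(-100.9°)) = -21.56 - j111.9 V
Step 2 — Sum components: V_total = -112.7 - j25.1 V.
Step 3 — Convert to polar: |V_total| = 115.4 V, ∠V_total = -167.4°.

V_total = 115.4∠-167.4° V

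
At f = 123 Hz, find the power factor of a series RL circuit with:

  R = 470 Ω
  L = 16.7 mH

Step 1 — Angular frequency: ω = 2π·f = 2π·123 = 772.8 rad/s.
Step 2 — Component impedances:
  R: Z = R = 470 Ω
  L: Z = jωL = j·772.8·0.0167 = 0 + j12.91 Ω
Step 3 — Series combination: Z_total = R + L = 470 + j12.91 Ω = 470.2∠1.6° Ω.
Step 4 — Power factor: PF = cos(φ) = Re(Z)/|Z| = 470/470.2 = 0.9996.
Step 5 — Type: Im(Z) = 12.91 ⇒ lagging (phase φ = 1.6°).

PF = 0.9996 (lagging, φ = 1.6°)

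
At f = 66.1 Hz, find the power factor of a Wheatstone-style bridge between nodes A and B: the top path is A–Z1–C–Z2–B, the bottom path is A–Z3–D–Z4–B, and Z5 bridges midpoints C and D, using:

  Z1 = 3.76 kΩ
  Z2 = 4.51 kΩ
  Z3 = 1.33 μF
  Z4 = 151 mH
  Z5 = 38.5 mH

Step 1 — Angular frequency: ω = 2π·f = 2π·66.1 = 415.3 rad/s.
Step 2 — Component impedances:
  Z1: Z = R = 3760 Ω
  Z2: Z = R = 4510 Ω
  Z3: Z = 1/(jωC) = -j/(ω·C) = 0 - j1810 Ω
  Z4: Z = jωL = j·415.3·0.151 = 0 + j62.71 Ω
  Z5: Z = jωL = j·415.3·0.0385 = 0 + j15.99 Ω
Step 3 — Bridge requires nodal analysis (the Z5 bridge couples midpoints C and D, so the two paths cannot be reduced to a simple series/parallel combination). Setting node B to ground and injecting 1 A at node A, the 3-node admittance system at A, C, D solves to V_A = Z_AB = 710.9 - j1409 Ω = 1578∠-63.2° Ω.
Step 4 — Power factor: PF = cos(φ) = Re(Z)/|Z| = 710.9/1578 = 0.4505.
Step 5 — Type: Im(Z) = -1409 ⇒ leading (phase φ = -63.2°).

PF = 0.4505 (leading, φ = -63.2°)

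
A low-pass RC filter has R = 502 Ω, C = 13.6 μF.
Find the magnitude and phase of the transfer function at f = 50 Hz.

Step 1 — Angular frequency: ω = 2π·50 = 314.2 rad/s.
Step 2 — Transfer function: H(jω) = 1/(1 + jωRC).
Step 3 — Denominator: 1 + jωRC = 1 + j·314.2·502·1.36e-05 = 1 + j2.145.
Step 4 — H = 0.1786 - j0.383.
Step 5 — Magnitude: |H| = 0.4226 (-7.5 dB); phase: φ = -65.0°.

|H| = 0.4226 (-7.5 dB), φ = -65.0°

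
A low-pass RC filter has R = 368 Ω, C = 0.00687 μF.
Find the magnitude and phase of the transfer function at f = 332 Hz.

Step 1 — Angular frequency: ω = 2π·332 = 2086 rad/s.
Step 2 — Transfer function: H(jω) = 1/(1 + jωRC).
Step 3 — Denominator: 1 + jωRC = 1 + j·2086·368·6.87e-09 = 1 + j0.005274.
Step 4 — H = 1 - j0.005274.
Step 5 — Magnitude: |H| = 1 (-0.0 dB); phase: φ = -0.3°.

|H| = 1 (-0.0 dB), φ = -0.3°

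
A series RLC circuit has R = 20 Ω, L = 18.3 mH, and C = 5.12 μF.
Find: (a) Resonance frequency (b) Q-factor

Step 1 — Resonance condition Im(Z)=0 gives ω₀ = 1/√(LC).
Step 2 — ω₀ = 1/√(0.0183·5.12e-06) = 3267 rad/s.
Step 3 — f₀ = ω₀/(2π) = 519.9 Hz.
Step 4 — Series Q: Q = ω₀L/R = 3267·0.0183/20 = 2.989.

(a) f₀ = 519.9 Hz  (b) Q = 2.989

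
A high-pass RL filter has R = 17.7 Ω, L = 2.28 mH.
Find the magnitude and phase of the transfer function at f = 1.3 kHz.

Step 1 — Angular frequency: ω = 2π·1300 = 8168 rad/s.
Step 2 — Transfer function: H(jω) = jωL/(R + jωL).
Step 3 — Numerator jωL = j·18.62; denominator R + jωL = 17.7 + j18.62.
Step 4 — H = 0.5254 + j0.4994.
Step 5 — Magnitude: |H| = 0.7248 (-2.8 dB); phase: φ = 43.5°.

|H| = 0.7248 (-2.8 dB), φ = 43.5°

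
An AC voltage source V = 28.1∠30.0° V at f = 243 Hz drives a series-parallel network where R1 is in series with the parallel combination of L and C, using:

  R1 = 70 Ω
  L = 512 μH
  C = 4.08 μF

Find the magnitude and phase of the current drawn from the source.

Step 1 — Angular frequency: ω = 2π·f = 2π·243 = 1527 rad/s.
Step 2 — Component impedances:
  R1: Z = R = 70 Ω
  L: Z = jωL = j·1527·0.000512 = 0 + j0.7817 Ω
  C: Z = 1/(jωC) = -j/(ω·C) = 0 - j160.5 Ω
Step 3 — Parallel branch: L || C = 1/(1/L + 1/C) = 0 + j0.7856 Ω.
Step 4 — Series with R1: Z_total = R1 + (L || C) = 70 + j0.7856 Ω = 70∠0.6° Ω.
Step 5 — Source phasor: V = 28.1∠30.0° V = 24.34 + j14.05 V.
Step 6 — Ohm's law: I = V / Z_total = (24.34 + j14.05) / (70 + j0.7856) = 0.3499 + j0.1968 A.
Step 7 — Convert to polar: |I| = 0.4014 A, ∠I = 29.4°.

I = 0.4014∠29.4° A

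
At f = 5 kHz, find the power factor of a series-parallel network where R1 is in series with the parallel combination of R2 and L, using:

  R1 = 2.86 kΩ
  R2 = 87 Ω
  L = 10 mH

Step 1 — Angular frequency: ω = 2π·f = 2π·5000 = 3.142e+04 rad/s.
Step 2 — Component impedances:
  R1: Z = R = 2860 Ω
  R2: Z = R = 87 Ω
  L: Z = jωL = j·3.142e+04·0.01 = 0 + j314.2 Ω
Step 3 — Parallel branch: R2 || L = 1/(1/R2 + 1/L) = 80.8 + j22.38 Ω.
Step 4 — Series with R1: Z_total = R1 + (R2 || L) = 2941 + j22.38 Ω = 2941∠0.4° Ω.
Step 5 — Power factor: PF = cos(φ) = Re(Z)/|Z| = 2941/2941 = 1.
Step 6 — Type: Im(Z) = 22.38 ⇒ lagging (phase φ = 0.4°).

PF = 1 (lagging, φ = 0.4°)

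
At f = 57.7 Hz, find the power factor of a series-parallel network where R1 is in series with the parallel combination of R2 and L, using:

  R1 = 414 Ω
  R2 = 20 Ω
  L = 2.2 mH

Step 1 — Angular frequency: ω = 2π·f = 2π·57.7 = 362.5 rad/s.
Step 2 — Component impedances:
  R1: Z = R = 414 Ω
  R2: Z = R = 20 Ω
  L: Z = jωL = j·362.5·0.0022 = 0 + j0.7976 Ω
Step 3 — Parallel branch: R2 || L = 1/(1/R2 + 1/L) = 0.03176 + j0.7963 Ω.
Step 4 — Series with R1: Z_total = R1 + (R2 || L) = 414 + j0.7963 Ω = 414∠0.1° Ω.
Step 5 — Power factor: PF = cos(φ) = Re(Z)/|Z| = 414/414 = 1.
Step 6 — Type: Im(Z) = 0.7963 ⇒ lagging (phase φ = 0.1°).

PF = 1 (lagging, φ = 0.1°)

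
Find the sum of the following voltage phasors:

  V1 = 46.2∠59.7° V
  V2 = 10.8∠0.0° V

Step 1 — Convert each phasor to rectangular form:
  V1 = 46.2·(cos(59.7°) + j·sin(59.7°)) = 23.31 + j39.89 V
  V2 = 10.8·(cos(0.0°) + j·sin(0.0°)) = 10.8 V
Step 2 — Sum components: V_total = 34.11 + j39.89 V.
Step 3 — Convert to polar: |V_total| = 52.48 V, ∠V_total = 49.5°.

V_total = 52.48∠49.5° V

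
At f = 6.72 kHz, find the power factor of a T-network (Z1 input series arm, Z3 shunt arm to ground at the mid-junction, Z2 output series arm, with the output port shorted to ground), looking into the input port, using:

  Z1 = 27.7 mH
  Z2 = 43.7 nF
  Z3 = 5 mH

Step 1 — Angular frequency: ω = 2π·f = 2π·6720 = 4.222e+04 rad/s.
Step 2 — Component impedances:
  Z1: Z = jωL = j·4.222e+04·0.0277 = 0 + j1170 Ω
  Z2: Z = 1/(jωC) = -j/(ω·C) = 0 - j542 Ω
  Z3: Z = jωL = j·4.222e+04·0.005 = 0 + j211.1 Ω
Step 3 — With the output port shorted to ground, the output series arm Z2 runs from the junction to ground; the shunt arm Z3 also runs from the junction to ground. They appear in parallel: Z3 || Z2 = 0 + j345.8 Ω.
Step 4 — Series with input arm Z1: Z_in = Z1 + (Z3 || Z2) = 0 + j1515 Ω = 1515∠90.0° Ω.
Step 5 — Power factor: PF = cos(φ) = Re(Z)/|Z| = 0/1515 = 0.
Step 6 — Type: Im(Z) = 1515 ⇒ lagging (phase φ = 90.0°).

PF = 0 (lagging, φ = 90.0°)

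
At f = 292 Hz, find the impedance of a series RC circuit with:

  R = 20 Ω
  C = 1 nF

Step 1 — Angular frequency: ω = 2π·f = 2π·292 = 1835 rad/s.
Step 2 — Component impedances:
  R: Z = R = 20 Ω
  C: Z = 1/(jωC) = -j/(ω·C) = 0 - j5.451e+05 Ω
Step 3 — Series combination: Z_total = R + C = 20 - j5.451e+05 Ω = 5.451e+05∠-90.0° Ω.

Z = 20 - j5.451e+05 Ω = 5.451e+05∠-90.0° Ω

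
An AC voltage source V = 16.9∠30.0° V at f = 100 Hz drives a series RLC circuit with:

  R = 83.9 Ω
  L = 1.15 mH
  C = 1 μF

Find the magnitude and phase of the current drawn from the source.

Step 1 — Angular frequency: ω = 2π·f = 2π·100 = 628.3 rad/s.
Step 2 — Component impedances:
  R: Z = R = 83.9 Ω
  L: Z = jωL = j·628.3·0.00115 = 0 + j0.7226 Ω
  C: Z = 1/(jωC) = -j/(ω·C) = 0 - j1592 Ω
Step 3 — Series combination: Z_total = R + L + C = 83.9 - j1591 Ω = 1593∠-87.0° Ω.
Step 4 — Source phasor: V = 16.9∠30.0° V = 14.64 + j8.45 V.
Step 5 — Ohm's law: I = V / Z_total = (14.64 + j8.45) / (83.9 - j1591) = -0.004813 + j0.009454 A.
Step 6 — Convert to polar: |I| = 0.01061 A, ∠I = 117.0°.

I = 0.01061∠117.0° A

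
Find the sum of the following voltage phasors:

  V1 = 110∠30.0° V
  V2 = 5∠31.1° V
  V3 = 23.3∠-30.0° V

Step 1 — Convert each phasor to rectangular form:
  V1 = 110·(cos(30.0°) + j·sin(30.0°)) = 95.26 + j55 V
  V2 = 5·(cos(31.1°) + j·sin(31.1°)) = 4.281 + j2.583 V
  V3 = 23.3·(cos(-30.0°) + j·sin(-30.0°)) = 20.18 - j11.65 V
Step 2 — Sum components: V_total = 119.7 + j45.93 V.
Step 3 — Convert to polar: |V_total| = 128.2 V, ∠V_total = 21.0°.

V_total = 128.2∠21.0° V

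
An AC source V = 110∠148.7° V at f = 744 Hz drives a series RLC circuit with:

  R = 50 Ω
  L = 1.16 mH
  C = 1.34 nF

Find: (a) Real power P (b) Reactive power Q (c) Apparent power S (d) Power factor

Step 1 — Angular frequency: ω = 2π·f = 2π·744 = 4675 rad/s.
Step 2 — Component impedances:
  R: Z = R = 50 Ω
  L: Z = jωL = j·4675·0.00116 = 0 + j5.423 Ω
  C: Z = 1/(jωC) = -j/(ω·C) = 0 - j1.596e+05 Ω
Step 3 — Series combination: Z_total = R + L + C = 50 - j1.596e+05 Ω = 1.596e+05∠-90.0° Ω.
Step 4 — Source phasor: V = 110∠148.7° V = -93.99 + j57.15 V.
Step 5 — Current: I = V / Z = -0.0003582 - j0.0005887 A = 0.0006891∠-121.3° A.
Step 6 — Complex power: S = V·I* = 2.374e-05 - j0.0758 VA.
Step 7 — Real power: P = Re(S) = 2.374e-05 W.
Step 8 — Reactive power: Q = Im(S) = -0.0758 VAR.
Step 9 — Apparent power: |S| = 0.0758 VA.
Step 10 — Power factor: PF = P/|S| = 0.0003132 (leading).

(a) P = 2.374e-05 W  (b) Q = -0.0758 VAR  (c) S = 0.0758 VA  (d) PF = 0.0003132 (leading)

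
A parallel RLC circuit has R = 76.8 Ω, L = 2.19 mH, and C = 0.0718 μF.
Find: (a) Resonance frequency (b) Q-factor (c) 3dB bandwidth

Step 1 — Resonance: ω₀ = 1/√(LC) = 1/√(0.00219·7.18e-08) = 7.975e+04 rad/s.
Step 2 — f₀ = ω₀/(2π) = 1.269e+04 Hz.
Step 3 — Parallel Q: Q = R/(ω₀L) = 76.8/(7.975e+04·0.00219) = 0.4397.
Step 4 — Bandwidth: Δω = ω₀/Q = 1.813e+05 rad/s; BW = Δω/(2π) = 2.886e+04 Hz.

(a) f₀ = 1.269e+04 Hz  (b) Q = 0.4397  (c) BW = 2.886e+04 Hz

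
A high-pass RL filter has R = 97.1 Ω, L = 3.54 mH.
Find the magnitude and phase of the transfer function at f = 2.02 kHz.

Step 1 — Angular frequency: ω = 2π·2020 = 1.269e+04 rad/s.
Step 2 — Transfer function: H(jω) = jωL/(R + jωL).
Step 3 — Numerator jωL = j·44.93; denominator R + jωL = 97.1 + j44.93.
Step 4 — H = 0.1763 + j0.3811.
Step 5 — Magnitude: |H| = 0.4199 (-7.5 dB); phase: φ = 65.2°.

|H| = 0.4199 (-7.5 dB), φ = 65.2°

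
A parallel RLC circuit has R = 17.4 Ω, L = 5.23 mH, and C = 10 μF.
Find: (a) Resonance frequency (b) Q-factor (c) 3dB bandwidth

Step 1 — Resonance: ω₀ = 1/√(LC) = 1/√(0.00523·1e-05) = 4373 rad/s.
Step 2 — f₀ = ω₀/(2π) = 695.9 Hz.
Step 3 — Parallel Q: Q = R/(ω₀L) = 17.4/(4373·0.00523) = 0.7608.
Step 4 — Bandwidth: Δω = ω₀/Q = 5747 rad/s; BW = Δω/(2π) = 914.7 Hz.

(a) f₀ = 695.9 Hz  (b) Q = 0.7608  (c) BW = 914.7 Hz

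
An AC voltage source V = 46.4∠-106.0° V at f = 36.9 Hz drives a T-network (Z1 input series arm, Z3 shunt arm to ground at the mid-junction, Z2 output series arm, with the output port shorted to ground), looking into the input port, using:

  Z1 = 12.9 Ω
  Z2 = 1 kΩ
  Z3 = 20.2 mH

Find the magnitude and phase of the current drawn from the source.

Step 1 — Angular frequency: ω = 2π·f = 2π·36.9 = 231.8 rad/s.
Step 2 — Component impedances:
  Z1: Z = R = 12.9 Ω
  Z2: Z = R = 1000 Ω
  Z3: Z = jωL = j·231.8·0.0202 = 0 + j4.683 Ω
Step 3 — With the output port shorted to ground, the output series arm Z2 runs from the junction to ground; the shunt arm Z3 also runs from the junction to ground. They appear in parallel: Z3 || Z2 = 0.02193 + j4.683 Ω.
Step 4 — Series with input arm Z1: Z_in = Z1 + (Z3 || Z2) = 12.92 + j4.683 Ω = 13.74∠19.9° Ω.
Step 5 — Source phasor: V = 46.4∠-106.0° V = -12.79 - j44.6 V.
Step 6 — Ohm's law: I = V / Z_total = (-12.79 - j44.6) / (12.92 + j4.683) = -1.981 - j2.734 A.
Step 7 — Convert to polar: |I| = 3.376 A, ∠I = -125.9°.

I = 3.376∠-125.9° A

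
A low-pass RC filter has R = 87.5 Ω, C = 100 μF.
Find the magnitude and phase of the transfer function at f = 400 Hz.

Step 1 — Angular frequency: ω = 2π·400 = 2513 rad/s.
Step 2 — Transfer function: H(jω) = 1/(1 + jωRC).
Step 3 — Denominator: 1 + jωRC = 1 + j·2513·87.5·0.0001 = 1 + j21.99.
Step 4 — H = 0.002064 - j0.04538.
Step 5 — Magnitude: |H| = 0.04543 (-26.9 dB); phase: φ = -87.4°.

|H| = 0.04543 (-26.9 dB), φ = -87.4°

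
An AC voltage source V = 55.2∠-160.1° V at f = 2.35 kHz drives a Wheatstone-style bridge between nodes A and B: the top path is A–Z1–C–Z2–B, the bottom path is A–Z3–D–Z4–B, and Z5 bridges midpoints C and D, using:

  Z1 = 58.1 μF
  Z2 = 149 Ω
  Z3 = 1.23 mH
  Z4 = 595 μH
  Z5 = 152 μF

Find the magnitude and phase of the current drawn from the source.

Step 1 — Angular frequency: ω = 2π·f = 2π·2350 = 1.477e+04 rad/s.
Step 2 — Component impedances:
  Z1: Z = 1/(jωC) = -j/(ω·C) = 0 - j1.166 Ω
  Z2: Z = R = 149 Ω
  Z3: Z = jωL = j·1.477e+04·0.00123 = 0 + j18.16 Ω
  Z4: Z = jωL = j·1.477e+04·0.000595 = 0 + j8.785 Ω
  Z5: Z = 1/(jωC) = -j/(ω·C) = 0 - j0.4456 Ω
Step 3 — Bridge requires nodal analysis (the Z5 bridge couples midpoints C and D, so the two paths cannot be reduced to a simple series/parallel combination). Setting node B to ground and injecting 1 A at node A, the 3-node admittance system at A, C, D solves to V_A = Z_AB = 0.4605 + j6.992 Ω = 7.007∠86.2° Ω.
Step 4 — Source phasor: V = 55.2∠-160.1° V = -51.9 - j18.79 V.
Step 5 — Ohm's law: I = V / Z_total = (-51.9 - j18.79) / (0.4605 + j6.992) = -3.163 + j7.215 A.
Step 6 — Convert to polar: |I| = 7.878 A, ∠I = 113.7°.

I = 7.878∠113.7° A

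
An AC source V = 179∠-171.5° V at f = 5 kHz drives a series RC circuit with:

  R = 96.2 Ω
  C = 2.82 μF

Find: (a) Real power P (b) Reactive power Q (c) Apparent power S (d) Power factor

Step 1 — Angular frequency: ω = 2π·f = 2π·5000 = 3.142e+04 rad/s.
Step 2 — Component impedances:
  R: Z = R = 96.2 Ω
  C: Z = 1/(jωC) = -j/(ω·C) = 0 - j11.29 Ω
Step 3 — Series combination: Z_total = R + C = 96.2 - j11.29 Ω = 96.86∠-6.7° Ω.
Step 4 — Source phasor: V = 179∠-171.5° V = -177 - j26.46 V.
Step 5 — Current: I = V / Z = -1.783 - j0.4843 A = 1.848∠-164.8° A.
Step 6 — Complex power: S = V·I* = 328.5 - j38.55 VA.
Step 7 — Real power: P = Re(S) = 328.5 W.
Step 8 — Reactive power: Q = Im(S) = -38.55 VAR.
Step 9 — Apparent power: |S| = 330.8 VA.
Step 10 — Power factor: PF = P/|S| = 0.9932 (leading).

(a) P = 328.5 W  (b) Q = -38.55 VAR  (c) S = 330.8 VA  (d) PF = 0.9932 (leading)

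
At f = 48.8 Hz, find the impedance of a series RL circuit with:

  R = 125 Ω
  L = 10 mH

Step 1 — Angular frequency: ω = 2π·f = 2π·48.8 = 306.6 rad/s.
Step 2 — Component impedances:
  R: Z = R = 125 Ω
  L: Z = jωL = j·306.6·0.01 = 0 + j3.066 Ω
Step 3 — Series combination: Z_total = R + L = 125 + j3.066 Ω = 125∠1.4° Ω.

Z = 125 + j3.066 Ω = 125∠1.4° Ω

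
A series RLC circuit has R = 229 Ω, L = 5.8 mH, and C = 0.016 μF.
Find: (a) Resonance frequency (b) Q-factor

Step 1 — Resonance condition Im(Z)=0 gives ω₀ = 1/√(LC).
Step 2 — ω₀ = 1/√(0.0058·1.6e-08) = 1.038e+05 rad/s.
Step 3 — f₀ = ω₀/(2π) = 1.652e+04 Hz.
Step 4 — Series Q: Q = ω₀L/R = 1.038e+05·0.0058/229 = 2.629.

(a) f₀ = 1.652e+04 Hz  (b) Q = 2.629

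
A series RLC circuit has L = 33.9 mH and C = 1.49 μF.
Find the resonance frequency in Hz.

Step 1 — Resonance condition Im(Z)=0 gives ω₀ = 1/√(LC).
Step 2 — ω₀ = 1/√(0.0339·1.49e-06) = 4449 rad/s.
Step 3 — f₀ = ω₀/(2π) = 708.2 Hz.

f₀ = 708.2 Hz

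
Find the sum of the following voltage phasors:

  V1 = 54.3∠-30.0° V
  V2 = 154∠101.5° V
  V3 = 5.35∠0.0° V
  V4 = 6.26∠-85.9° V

Step 1 — Convert each phasor to rectangular form:
  V1 = 54.3·(cos(-30.0°) + j·sin(-30.0°)) = 47.03 - j27.15 V
  V2 = 154·(cos(101.5°) + j·sin(101.5°)) = -30.7 + j150.9 V
  V3 = 5.35·(cos(0.0°) + j·sin(0.0°)) = 5.35 V
  V4 = 6.26·(cos(-85.9°) + j·sin(-85.9°)) = 0.4476 - j6.244 V
Step 2 — Sum components: V_total = 22.12 + j117.5 V.
Step 3 — Convert to polar: |V_total| = 119.6 V, ∠V_total = 79.3°.

V_total = 119.6∠79.3° V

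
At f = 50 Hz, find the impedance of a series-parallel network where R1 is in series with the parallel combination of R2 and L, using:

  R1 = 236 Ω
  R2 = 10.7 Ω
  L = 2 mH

Step 1 — Angular frequency: ω = 2π·f = 2π·50 = 314.2 rad/s.
Step 2 — Component impedances:
  R1: Z = R = 236 Ω
  R2: Z = R = 10.7 Ω
  L: Z = jωL = j·314.2·0.002 = 0 + j0.6283 Ω
Step 3 — Parallel branch: R2 || L = 1/(1/R2 + 1/L) = 0.03677 + j0.6262 Ω.
Step 4 — Series with R1: Z_total = R1 + (R2 || L) = 236 + j0.6262 Ω = 236∠0.2° Ω.

Z = 236 + j0.6262 Ω = 236∠0.2° Ω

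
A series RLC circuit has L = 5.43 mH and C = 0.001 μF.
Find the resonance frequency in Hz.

Step 1 — Resonance condition Im(Z)=0 gives ω₀ = 1/√(LC).
Step 2 — ω₀ = 1/√(0.00543·1e-09) = 4.291e+05 rad/s.
Step 3 — f₀ = ω₀/(2π) = 6.83e+04 Hz.

f₀ = 6.83e+04 Hz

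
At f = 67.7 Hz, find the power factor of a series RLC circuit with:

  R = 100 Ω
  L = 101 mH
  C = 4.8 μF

Step 1 — Angular frequency: ω = 2π·f = 2π·67.7 = 425.4 rad/s.
Step 2 — Component impedances:
  R: Z = R = 100 Ω
  L: Z = jωL = j·425.4·0.101 = 0 + j42.96 Ω
  C: Z = 1/(jωC) = -j/(ω·C) = 0 - j489.8 Ω
Step 3 — Series combination: Z_total = R + L + C = 100 - j446.8 Ω = 457.9∠-77.4° Ω.
Step 4 — Power factor: PF = cos(φ) = Re(Z)/|Z| = 100/457.9 = 0.2184.
Step 5 — Type: Im(Z) = -446.8 ⇒ leading (phase φ = -77.4°).

PF = 0.2184 (leading, φ = -77.4°)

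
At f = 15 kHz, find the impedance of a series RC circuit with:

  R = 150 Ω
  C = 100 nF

Step 1 — Angular frequency: ω = 2π·f = 2π·1.5e+04 = 9.425e+04 rad/s.
Step 2 — Component impedances:
  R: Z = R = 150 Ω
  C: Z = 1/(jωC) = -j/(ω·C) = 0 - j106.1 Ω
Step 3 — Series combination: Z_total = R + C = 150 - j106.1 Ω = 183.7∠-35.3° Ω.

Z = 150 - j106.1 Ω = 183.7∠-35.3° Ω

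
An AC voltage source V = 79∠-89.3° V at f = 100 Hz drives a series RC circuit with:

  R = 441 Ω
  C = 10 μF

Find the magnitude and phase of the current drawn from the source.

Step 1 — Angular frequency: ω = 2π·f = 2π·100 = 628.3 rad/s.
Step 2 — Component impedances:
  R: Z = R = 441 Ω
  C: Z = 1/(jωC) = -j/(ω·C) = 0 - j159.2 Ω
Step 3 — Series combination: Z_total = R + C = 441 - j159.2 Ω = 468.8∠-19.8° Ω.
Step 4 — Source phasor: V = 79∠-89.3° V = 0.9651 - j78.99 V.
Step 5 — Ohm's law: I = V / Z_total = (0.9651 - j78.99) / (441 - j159.2) = 0.05913 - j0.1578 A.
Step 6 — Convert to polar: |I| = 0.1685 A, ∠I = -69.5°.

I = 0.1685∠-69.5° A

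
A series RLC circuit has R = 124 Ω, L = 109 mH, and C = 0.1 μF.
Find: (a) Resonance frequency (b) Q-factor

Step 1 — Resonance condition Im(Z)=0 gives ω₀ = 1/√(LC).
Step 2 — ω₀ = 1/√(0.109·1e-07) = 9578 rad/s.
Step 3 — f₀ = ω₀/(2π) = 1524 Hz.
Step 4 — Series Q: Q = ω₀L/R = 9578·0.109/124 = 8.42.

(a) f₀ = 1524 Hz  (b) Q = 8.42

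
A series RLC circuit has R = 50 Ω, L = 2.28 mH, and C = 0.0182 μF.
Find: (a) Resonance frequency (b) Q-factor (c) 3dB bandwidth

Step 1 — Resonance condition Im(Z)=0 gives ω₀ = 1/√(LC).
Step 2 — ω₀ = 1/√(0.00228·1.82e-08) = 1.552e+05 rad/s.
Step 3 — f₀ = ω₀/(2π) = 2.471e+04 Hz.
Step 4 — Series Q: Q = ω₀L/R = 1.552e+05·0.00228/50 = 7.079.
Step 5 — 3dB bandwidth: Δω = ω₀/Q = 2.193e+04 rad/s; BW = Δω/(2π) = 3490 Hz.

(a) f₀ = 2.471e+04 Hz  (b) Q = 7.079  (c) BW = 3490 Hz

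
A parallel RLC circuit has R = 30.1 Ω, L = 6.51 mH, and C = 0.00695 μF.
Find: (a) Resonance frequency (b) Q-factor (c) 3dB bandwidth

Step 1 — Resonance: ω₀ = 1/√(LC) = 1/√(0.00651·6.95e-09) = 1.487e+05 rad/s.
Step 2 — f₀ = ω₀/(2π) = 2.366e+04 Hz.
Step 3 — Parallel Q: Q = R/(ω₀L) = 30.1/(1.487e+05·0.00651) = 0.0311.
Step 4 — Bandwidth: Δω = ω₀/Q = 4.78e+06 rad/s; BW = Δω/(2π) = 7.608e+05 Hz.

(a) f₀ = 2.366e+04 Hz  (b) Q = 0.0311  (c) BW = 7.608e+05 Hz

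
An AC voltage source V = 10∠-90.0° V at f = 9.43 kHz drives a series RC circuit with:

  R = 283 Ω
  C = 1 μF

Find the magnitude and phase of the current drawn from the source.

Step 1 — Angular frequency: ω = 2π·f = 2π·9430 = 5.925e+04 rad/s.
Step 2 — Component impedances:
  R: Z = R = 283 Ω
  C: Z = 1/(jωC) = -j/(ω·C) = 0 - j16.88 Ω
Step 3 — Series combination: Z_total = R + C = 283 - j16.88 Ω = 283.5∠-3.4° Ω.
Step 4 — Source phasor: V = 10∠-90.0° V = 0 - j10 V.
Step 5 — Ohm's law: I = V / Z_total = (0 - j10) / (283 - j16.88) = 0.0021 - j0.03521 A.
Step 6 — Convert to polar: |I| = 0.03527 A, ∠I = -86.6°.

I = 0.03527∠-86.6° A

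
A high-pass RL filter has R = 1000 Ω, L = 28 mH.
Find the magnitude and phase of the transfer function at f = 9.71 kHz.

Step 1 — Angular frequency: ω = 2π·9710 = 6.101e+04 rad/s.
Step 2 — Transfer function: H(jω) = jωL/(R + jωL).
Step 3 — Numerator jωL = j·1708; denominator R + jωL = 1000 + j1708.
Step 4 — H = 0.7448 + j0.436.
Step 5 — Magnitude: |H| = 0.863 (-1.3 dB); phase: φ = 30.3°.

|H| = 0.863 (-1.3 dB), φ = 30.3°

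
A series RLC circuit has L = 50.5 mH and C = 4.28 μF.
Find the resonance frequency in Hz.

Step 1 — Resonance condition Im(Z)=0 gives ω₀ = 1/√(LC).
Step 2 — ω₀ = 1/√(0.0505·4.28e-06) = 2151 rad/s.
Step 3 — f₀ = ω₀/(2π) = 342.3 Hz.

f₀ = 342.3 Hz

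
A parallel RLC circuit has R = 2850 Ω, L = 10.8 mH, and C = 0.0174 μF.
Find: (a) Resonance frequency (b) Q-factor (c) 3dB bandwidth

Step 1 — Resonance: ω₀ = 1/√(LC) = 1/√(0.0108·1.74e-08) = 7.295e+04 rad/s.
Step 2 — f₀ = ω₀/(2π) = 1.161e+04 Hz.
Step 3 — Parallel Q: Q = R/(ω₀L) = 2850/(7.295e+04·0.0108) = 3.617.
Step 4 — Bandwidth: Δω = ω₀/Q = 2.017e+04 rad/s; BW = Δω/(2π) = 3209 Hz.

(a) f₀ = 1.161e+04 Hz  (b) Q = 3.617  (c) BW = 3209 Hz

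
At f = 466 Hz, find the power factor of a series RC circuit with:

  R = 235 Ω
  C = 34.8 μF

Step 1 — Angular frequency: ω = 2π·f = 2π·466 = 2928 rad/s.
Step 2 — Component impedances:
  R: Z = R = 235 Ω
  C: Z = 1/(jωC) = -j/(ω·C) = 0 - j9.814 Ω
Step 3 — Series combination: Z_total = R + C = 235 - j9.814 Ω = 235.2∠-2.4° Ω.
Step 4 — Power factor: PF = cos(φ) = Re(Z)/|Z| = 235/235.2 = 0.9991.
Step 5 — Type: Im(Z) = -9.814 ⇒ leading (phase φ = -2.4°).

PF = 0.9991 (leading, φ = -2.4°)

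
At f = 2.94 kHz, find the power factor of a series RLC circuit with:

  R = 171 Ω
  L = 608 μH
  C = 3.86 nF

Step 1 — Angular frequency: ω = 2π·f = 2π·2940 = 1.847e+04 rad/s.
Step 2 — Component impedances:
  R: Z = R = 171 Ω
  L: Z = jωL = j·1.847e+04·0.000608 = 0 + j11.23 Ω
  C: Z = 1/(jωC) = -j/(ω·C) = 0 - j1.402e+04 Ω
Step 3 — Series combination: Z_total = R + L + C = 171 - j1.401e+04 Ω = 1.401e+04∠-89.3° Ω.
Step 4 — Power factor: PF = cos(φ) = Re(Z)/|Z| = 171/14014 = 0.0122.
Step 5 — Type: Im(Z) = -1.401e+04 ⇒ leading (phase φ = -89.3°).

PF = 0.0122 (leading, φ = -89.3°)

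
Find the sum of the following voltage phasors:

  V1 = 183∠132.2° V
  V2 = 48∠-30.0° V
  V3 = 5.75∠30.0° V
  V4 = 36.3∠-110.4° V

Step 1 — Convert each phasor to rectangular form:
  V1 = 183·(cos(132.2°) + j·sin(132.2°)) = -122.9 + j135.6 V
  V2 = 48·(cos(-30.0°) + j·sin(-30.0°)) = 41.57 - j24 V
  V3 = 5.75·(cos(30.0°) + j·sin(30.0°)) = 4.98 + j2.875 V
  V4 = 36.3·(cos(-110.4°) + j·sin(-110.4°)) = -12.65 - j34.02 V
Step 2 — Sum components: V_total = -89.03 + j80.42 V.
Step 3 — Convert to polar: |V_total| = 120 V, ∠V_total = 137.9°.

V_total = 120∠137.9° V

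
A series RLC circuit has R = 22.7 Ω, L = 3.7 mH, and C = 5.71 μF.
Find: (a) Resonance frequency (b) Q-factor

Step 1 — Resonance condition Im(Z)=0 gives ω₀ = 1/√(LC).
Step 2 — ω₀ = 1/√(0.0037·5.71e-06) = 6880 rad/s.
Step 3 — f₀ = ω₀/(2π) = 1095 Hz.
Step 4 — Series Q: Q = ω₀L/R = 6880·0.0037/22.7 = 1.121.

(a) f₀ = 1095 Hz  (b) Q = 1.121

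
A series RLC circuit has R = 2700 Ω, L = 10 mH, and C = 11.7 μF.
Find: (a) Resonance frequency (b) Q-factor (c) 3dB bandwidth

Step 1 — Resonance condition Im(Z)=0 gives ω₀ = 1/√(LC).
Step 2 — ω₀ = 1/√(0.01·1.17e-05) = 2924 rad/s.
Step 3 — f₀ = ω₀/(2π) = 465.3 Hz.
Step 4 — Series Q: Q = ω₀L/R = 2924·0.01/2700 = 0.01083.
Step 5 — 3dB bandwidth: Δω = ω₀/Q = 2.7e+05 rad/s; BW = Δω/(2π) = 4.297e+04 Hz.

(a) f₀ = 465.3 Hz  (b) Q = 0.01083  (c) BW = 4.297e+04 Hz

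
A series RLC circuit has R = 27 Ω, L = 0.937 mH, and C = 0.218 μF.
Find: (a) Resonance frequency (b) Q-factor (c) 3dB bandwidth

Step 1 — Resonance condition Im(Z)=0 gives ω₀ = 1/√(LC).
Step 2 — ω₀ = 1/√(0.000937·2.18e-07) = 6.997e+04 rad/s.
Step 3 — f₀ = ω₀/(2π) = 1.114e+04 Hz.
Step 4 — Series Q: Q = ω₀L/R = 6.997e+04·0.000937/27 = 2.428.
Step 5 — 3dB bandwidth: Δω = ω₀/Q = 2.882e+04 rad/s; BW = Δω/(2π) = 4586 Hz.

(a) f₀ = 1.114e+04 Hz  (b) Q = 2.428  (c) BW = 4586 Hz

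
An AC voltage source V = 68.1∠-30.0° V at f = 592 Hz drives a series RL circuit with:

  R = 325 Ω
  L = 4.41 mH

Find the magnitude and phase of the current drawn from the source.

Step 1 — Angular frequency: ω = 2π·f = 2π·592 = 3720 rad/s.
Step 2 — Component impedances:
  R: Z = R = 325 Ω
  L: Z = jωL = j·3720·0.00441 = 0 + j16.4 Ω
Step 3 — Series combination: Z_total = R + L = 325 + j16.4 Ω = 325.4∠2.9° Ω.
Step 4 — Source phasor: V = 68.1∠-30.0° V = 58.98 - j34.05 V.
Step 5 — Ohm's law: I = V / Z_total = (58.98 - j34.05) / (325 + j16.4) = 0.1757 - j0.1136 A.
Step 6 — Convert to polar: |I| = 0.2093 A, ∠I = -32.9°.

I = 0.2093∠-32.9° A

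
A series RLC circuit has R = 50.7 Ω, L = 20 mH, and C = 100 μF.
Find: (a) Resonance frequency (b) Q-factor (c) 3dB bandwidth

Step 1 — Resonance: ω₀ = 1/√(LC) = 1/√(0.02·0.0001) = 707.1 rad/s.
Step 2 — f₀ = ω₀/(2π) = 112.5 Hz.
Step 3 — Series Q: Q = ω₀L/R = 707.1·0.02/50.7 = 0.2789.
Step 4 — Bandwidth: Δω = ω₀/Q = 2535 rad/s; BW = Δω/(2π) = 403.5 Hz.

(a) f₀ = 112.5 Hz  (b) Q = 0.2789  (c) BW = 403.5 Hz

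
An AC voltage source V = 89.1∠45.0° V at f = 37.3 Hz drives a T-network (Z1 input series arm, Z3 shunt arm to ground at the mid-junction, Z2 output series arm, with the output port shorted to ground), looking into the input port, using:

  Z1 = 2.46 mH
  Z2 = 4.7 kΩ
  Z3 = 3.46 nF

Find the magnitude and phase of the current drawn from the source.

Step 1 — Angular frequency: ω = 2π·f = 2π·37.3 = 234.4 rad/s.
Step 2 — Component impedances:
  Z1: Z = jωL = j·234.4·0.00246 = 0 + j0.5765 Ω
  Z2: Z = R = 4700 Ω
  Z3: Z = 1/(jωC) = -j/(ω·C) = 0 - j1.233e+06 Ω
Step 3 — With the output port shorted to ground, the output series arm Z2 runs from the junction to ground; the shunt arm Z3 also runs from the junction to ground. They appear in parallel: Z3 || Z2 = 4700 - j17.91 Ω.
Step 4 — Series with input arm Z1: Z_in = Z1 + (Z3 || Z2) = 4700 - j17.34 Ω = 4700∠-0.2° Ω.
Step 5 — Source phasor: V = 89.1∠45.0° V = 63 + j63 V.
Step 6 — Ohm's law: I = V / Z_total = (63 + j63) / (4700 - j17.34) = 0.01336 + j0.01345 A.
Step 7 — Convert to polar: |I| = 0.01896 A, ∠I = 45.2°.

I = 0.01896∠45.2° A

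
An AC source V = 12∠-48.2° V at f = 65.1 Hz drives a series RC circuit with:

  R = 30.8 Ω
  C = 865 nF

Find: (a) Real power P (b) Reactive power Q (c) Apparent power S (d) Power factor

Step 1 — Angular frequency: ω = 2π·f = 2π·65.1 = 409 rad/s.
Step 2 — Component impedances:
  R: Z = R = 30.8 Ω
  C: Z = 1/(jωC) = -j/(ω·C) = 0 - j2826 Ω
Step 3 — Series combination: Z_total = R + C = 30.8 - j2826 Ω = 2826∠-89.4° Ω.
Step 4 — Source phasor: V = 12∠-48.2° V = 7.998 - j8.946 V.
Step 5 — Current: I = V / Z = 0.003196 + j0.002795 A = 0.004246∠41.2° A.
Step 6 — Complex power: S = V·I* = 0.0005552 - j0.05094 VA.
Step 7 — Real power: P = Re(S) = 0.0005552 W.
Step 8 — Reactive power: Q = Im(S) = -0.05094 VAR.
Step 9 — Apparent power: |S| = 0.05095 VA.
Step 10 — Power factor: PF = P/|S| = 0.0109 (leading).

(a) P = 0.0005552 W  (b) Q = -0.05094 VAR  (c) S = 0.05095 VA  (d) PF = 0.0109 (leading)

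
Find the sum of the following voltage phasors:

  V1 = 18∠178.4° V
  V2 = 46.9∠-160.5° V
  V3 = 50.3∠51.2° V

Step 1 — Convert each phasor to rectangular form:
  V1 = 18·(cos(178.4°) + j·sin(178.4°)) = -17.99 + j0.5026 V
  V2 = 46.9·(cos(-160.5°) + j·sin(-160.5°)) = -44.21 - j15.66 V
  V3 = 50.3·(cos(51.2°) + j·sin(51.2°)) = 31.52 + j39.2 V
Step 2 — Sum components: V_total = -30.68 + j24.05 V.
Step 3 — Convert to polar: |V_total| = 38.99 V, ∠V_total = 141.9°.

V_total = 38.99∠141.9° V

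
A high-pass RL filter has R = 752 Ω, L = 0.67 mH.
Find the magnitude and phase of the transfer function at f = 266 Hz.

Step 1 — Angular frequency: ω = 2π·266 = 1671 rad/s.
Step 2 — Transfer function: H(jω) = jωL/(R + jωL).
Step 3 — Numerator jωL = j·1.12; denominator R + jωL = 752 + j1.12.
Step 4 — H = 2.217e-06 + j0.001489.
Step 5 — Magnitude: |H| = 0.001489 (-56.5 dB); phase: φ = 89.9°.

|H| = 0.001489 (-56.5 dB), φ = 89.9°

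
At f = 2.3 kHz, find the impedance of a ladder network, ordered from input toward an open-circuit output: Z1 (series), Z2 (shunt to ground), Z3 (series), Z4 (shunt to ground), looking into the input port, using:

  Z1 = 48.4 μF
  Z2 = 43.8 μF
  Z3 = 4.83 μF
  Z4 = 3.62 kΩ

Step 1 — Angular frequency: ω = 2π·f = 2π·2300 = 1.445e+04 rad/s.
Step 2 — Component impedances:
  Z1: Z = 1/(jωC) = -j/(ω·C) = 0 - j1.43 Ω
  Z2: Z = 1/(jωC) = -j/(ω·C) = 0 - j1.58 Ω
  Z3: Z = 1/(jωC) = -j/(ω·C) = 0 - j14.33 Ω
  Z4: Z = R = 3620 Ω
Step 3 — Ladder network (open output): work backward from the far end, alternating series and parallel combinations. Z_in = 0.0006895 - j3.01 Ω = 3.01∠-90.0° Ω.

Z = 0.0006895 - j3.01 Ω = 3.01∠-90.0° Ω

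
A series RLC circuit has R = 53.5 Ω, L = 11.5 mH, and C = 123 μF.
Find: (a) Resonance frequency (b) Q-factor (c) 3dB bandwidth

Step 1 — Resonance condition Im(Z)=0 gives ω₀ = 1/√(LC).
Step 2 — ω₀ = 1/√(0.0115·0.000123) = 840.8 rad/s.
Step 3 — f₀ = ω₀/(2π) = 133.8 Hz.
Step 4 — Series Q: Q = ω₀L/R = 840.8·0.0115/53.5 = 0.1807.
Step 5 — 3dB bandwidth: Δω = ω₀/Q = 4652 rad/s; BW = Δω/(2π) = 740.4 Hz.

(a) f₀ = 133.8 Hz  (b) Q = 0.1807  (c) BW = 740.4 Hz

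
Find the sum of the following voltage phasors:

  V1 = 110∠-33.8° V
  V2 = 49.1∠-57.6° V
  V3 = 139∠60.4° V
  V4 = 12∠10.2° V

Step 1 — Convert each phasor to rectangular form:
  V1 = 110·(cos(-33.8°) + j·sin(-33.8°)) = 91.41 - j61.19 V
  V2 = 49.1·(cos(-57.6°) + j·sin(-57.6°)) = 26.31 - j41.46 V
  V3 = 139·(cos(60.4°) + j·sin(60.4°)) = 68.66 + j120.9 V
  V4 = 12·(cos(10.2°) + j·sin(10.2°)) = 11.81 + j2.125 V
Step 2 — Sum components: V_total = 198.2 + j20.34 V.
Step 3 — Convert to polar: |V_total| = 199.2 V, ∠V_total = 5.9°.

V_total = 199.2∠5.9° V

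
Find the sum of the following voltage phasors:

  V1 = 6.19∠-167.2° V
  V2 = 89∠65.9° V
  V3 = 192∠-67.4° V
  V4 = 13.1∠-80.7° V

Step 1 — Convert each phasor to rectangular form:
  V1 = 6.19·(cos(-167.2°) + j·sin(-167.2°)) = -6.036 - j1.371 V
  V2 = 89·(cos(65.9°) + j·sin(65.9°)) = 36.34 + j81.24 V
  V3 = 192·(cos(-67.4°) + j·sin(-67.4°)) = 73.78 - j177.3 V
  V4 = 13.1·(cos(-80.7°) + j·sin(-80.7°)) = 2.117 - j12.93 V
Step 2 — Sum components: V_total = 106.2 - j110.3 V.
Step 3 — Convert to polar: |V_total| = 153.1 V, ∠V_total = -46.1°.

V_total = 153.1∠-46.1° V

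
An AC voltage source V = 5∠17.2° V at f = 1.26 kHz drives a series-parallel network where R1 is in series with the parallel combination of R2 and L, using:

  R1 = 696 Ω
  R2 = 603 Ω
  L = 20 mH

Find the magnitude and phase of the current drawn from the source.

Step 1 — Angular frequency: ω = 2π·f = 2π·1260 = 7917 rad/s.
Step 2 — Component impedances:
  R1: Z = R = 696 Ω
  R2: Z = R = 603 Ω
  L: Z = jωL = j·7917·0.02 = 0 + j158.3 Ω
Step 3 — Parallel branch: R2 || L = 1/(1/R2 + 1/L) = 38.89 + j148.1 Ω.
Step 4 — Series with R1: Z_total = R1 + (R2 || L) = 734.9 + j148.1 Ω = 749.7∠11.4° Ω.
Step 5 — Source phasor: V = 5∠17.2° V = 4.776 + j1.479 V.
Step 6 — Ohm's law: I = V / Z_total = (4.776 + j1.479) / (734.9 + j148.1) = 0.006635 + j0.0006745 A.
Step 7 — Convert to polar: |I| = 0.00667 A, ∠I = 5.8°.

I = 0.00667∠5.8° A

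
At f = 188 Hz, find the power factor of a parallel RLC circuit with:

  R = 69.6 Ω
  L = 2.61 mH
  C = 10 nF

Step 1 — Angular frequency: ω = 2π·f = 2π·188 = 1181 rad/s.
Step 2 — Component impedances:
  R: Z = R = 69.6 Ω
  L: Z = jωL = j·1181·0.00261 = 0 + j3.083 Ω
  C: Z = 1/(jωC) = -j/(ω·C) = 0 - j8.466e+04 Ω
Step 3 — Parallel combination: 1/Z_total = 1/R + 1/L + 1/C; Z_total = 0.1363 + j3.077 Ω = 3.08∠87.5° Ω.
Step 4 — Power factor: PF = cos(φ) = Re(Z)/|Z| = 0.1363/3.08 = 0.04425.
Step 5 — Type: Im(Z) = 3.077 ⇒ lagging (phase φ = 87.5°).

PF = 0.04425 (lagging, φ = 87.5°)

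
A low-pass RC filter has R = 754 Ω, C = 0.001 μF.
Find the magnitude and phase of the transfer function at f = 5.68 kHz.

Step 1 — Angular frequency: ω = 2π·5680 = 3.569e+04 rad/s.
Step 2 — Transfer function: H(jω) = 1/(1 + jωRC).
Step 3 — Denominator: 1 + jωRC = 1 + j·3.569e+04·754·1e-09 = 1 + j0.02691.
Step 4 — H = 0.9993 - j0.02689.
Step 5 — Magnitude: |H| = 0.9996 (-0.0 dB); phase: φ = -1.5°.

|H| = 0.9996 (-0.0 dB), φ = -1.5°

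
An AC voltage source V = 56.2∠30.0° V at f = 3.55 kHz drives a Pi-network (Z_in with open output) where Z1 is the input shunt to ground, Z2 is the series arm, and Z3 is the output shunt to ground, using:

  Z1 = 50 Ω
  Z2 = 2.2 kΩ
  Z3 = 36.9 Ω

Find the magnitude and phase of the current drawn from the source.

Step 1 — Angular frequency: ω = 2π·f = 2π·3550 = 2.231e+04 rad/s.
Step 2 — Component impedances:
  Z1: Z = R = 50 Ω
  Z2: Z = R = 2200 Ω
  Z3: Z = R = 36.9 Ω
Step 3 — With open output, the series arm Z2 and the output shunt Z3 appear in series to ground: Z2 + Z3 = 2237 Ω.
Step 4 — Parallel with input shunt Z1: Z_in = Z1 || (Z2 + Z3) = 48.91 Ω = 48.91∠0.0° Ω.
Step 5 — Source phasor: V = 56.2∠30.0° V = 48.67 + j28.1 V.
Step 6 — Ohm's law: I = V / Z_total = (48.67 + j28.1) / (48.91) = 0.9952 + j0.5746 A.
Step 7 — Convert to polar: |I| = 1.149 A, ∠I = 30.0°.

I = 1.149∠30.0° A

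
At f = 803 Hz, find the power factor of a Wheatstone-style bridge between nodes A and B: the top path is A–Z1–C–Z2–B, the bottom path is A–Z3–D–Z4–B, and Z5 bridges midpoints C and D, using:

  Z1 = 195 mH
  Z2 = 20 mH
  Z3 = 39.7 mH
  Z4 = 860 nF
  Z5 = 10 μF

Step 1 — Angular frequency: ω = 2π·f = 2π·803 = 5045 rad/s.
Step 2 — Component impedances:
  Z1: Z = jωL = j·5045·0.195 = 0 + j983.9 Ω
  Z2: Z = jωL = j·5045·0.02 = 0 + j100.9 Ω
  Z3: Z = jωL = j·5045·0.0397 = 0 + j200.3 Ω
  Z4: Z = 1/(jωC) = -j/(ω·C) = 0 - j230.5 Ω
  Z5: Z = 1/(jωC) = -j/(ω·C) = 0 - j19.82 Ω
Step 3 — Bridge requires nodal analysis (the Z5 bridge couples midpoints C and D, so the two paths cannot be reduced to a simple series/parallel combination). Setting node B to ground and injecting 1 A at node A, the 3-node admittance system at A, C, D solves to V_A = Z_AB = 0 + j300.7 Ω = 300.7∠90.0° Ω.
Step 4 — Power factor: PF = cos(φ) = Re(Z)/|Z| = 0/300.7 = 0.
Step 5 — Type: Im(Z) = 300.7 ⇒ lagging (phase φ = 90.0°).

PF = 0 (lagging, φ = 90.0°)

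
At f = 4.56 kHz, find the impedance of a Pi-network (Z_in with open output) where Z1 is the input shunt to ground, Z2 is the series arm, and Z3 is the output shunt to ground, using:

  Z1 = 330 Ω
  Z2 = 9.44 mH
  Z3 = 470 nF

Step 1 — Angular frequency: ω = 2π·f = 2π·4560 = 2.865e+04 rad/s.
Step 2 — Component impedances:
  Z1: Z = R = 330 Ω
  Z2: Z = jωL = j·2.865e+04·0.00944 = 0 + j270.5 Ω
  Z3: Z = 1/(jωC) = -j/(ω·C) = 0 - j74.26 Ω
Step 3 — With open output, the series arm Z2 and the output shunt Z3 appear in series to ground: Z2 + Z3 = 0 + j196.2 Ω.
Step 4 — Parallel with input shunt Z1: Z_in = Z1 || (Z2 + Z3) = 86.19 + j145 Ω = 168.6∠59.3° Ω.

Z = 86.19 + j145 Ω = 168.6∠59.3° Ω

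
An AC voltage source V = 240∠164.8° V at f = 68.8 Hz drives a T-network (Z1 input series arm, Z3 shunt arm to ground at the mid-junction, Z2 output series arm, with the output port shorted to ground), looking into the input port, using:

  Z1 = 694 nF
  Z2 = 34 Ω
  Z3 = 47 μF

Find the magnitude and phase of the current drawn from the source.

Step 1 — Angular frequency: ω = 2π·f = 2π·68.8 = 432.3 rad/s.
Step 2 — Component impedances:
  Z1: Z = 1/(jωC) = -j/(ω·C) = 0 - j3333 Ω
  Z2: Z = R = 34 Ω
  Z3: Z = 1/(jωC) = -j/(ω·C) = 0 - j49.22 Ω
Step 3 — With the output port shorted to ground, the output series arm Z2 runs from the junction to ground; the shunt arm Z3 also runs from the junction to ground. They appear in parallel: Z3 || Z2 = 23.02 - j15.9 Ω.
Step 4 — Series with input arm Z1: Z_in = Z1 + (Z3 || Z2) = 23.02 - j3349 Ω = 3349∠-89.6° Ω.
Step 5 — Source phasor: V = 240∠164.8° V = -231.6 + j62.93 V.
Step 6 — Ohm's law: I = V / Z_total = (-231.6 + j62.93) / (23.02 - j3349) = -0.01926 - j0.06902 A.
Step 7 — Convert to polar: |I| = 0.07166 A, ∠I = -105.6°.

I = 0.07166∠-105.6° A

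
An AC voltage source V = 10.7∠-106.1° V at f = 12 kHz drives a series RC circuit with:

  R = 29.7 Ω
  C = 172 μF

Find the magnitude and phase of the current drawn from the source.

Step 1 — Angular frequency: ω = 2π·f = 2π·1.2e+04 = 7.54e+04 rad/s.
Step 2 — Component impedances:
  R: Z = R = 29.7 Ω
  C: Z = 1/(jωC) = -j/(ω·C) = 0 - j0.07711 Ω
Step 3 — Series combination: Z_total = R + C = 29.7 - j0.07711 Ω = 29.7∠-0.1° Ω.
Step 4 — Source phasor: V = 10.7∠-106.1° V = -2.967 - j10.28 V.
Step 5 — Ohm's law: I = V / Z_total = (-2.967 - j10.28) / (29.7 - j0.07711) = -0.09901 - j0.3464 A.
Step 6 — Convert to polar: |I| = 0.3603 A, ∠I = -106.0°.

I = 0.3603∠-106.0° A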